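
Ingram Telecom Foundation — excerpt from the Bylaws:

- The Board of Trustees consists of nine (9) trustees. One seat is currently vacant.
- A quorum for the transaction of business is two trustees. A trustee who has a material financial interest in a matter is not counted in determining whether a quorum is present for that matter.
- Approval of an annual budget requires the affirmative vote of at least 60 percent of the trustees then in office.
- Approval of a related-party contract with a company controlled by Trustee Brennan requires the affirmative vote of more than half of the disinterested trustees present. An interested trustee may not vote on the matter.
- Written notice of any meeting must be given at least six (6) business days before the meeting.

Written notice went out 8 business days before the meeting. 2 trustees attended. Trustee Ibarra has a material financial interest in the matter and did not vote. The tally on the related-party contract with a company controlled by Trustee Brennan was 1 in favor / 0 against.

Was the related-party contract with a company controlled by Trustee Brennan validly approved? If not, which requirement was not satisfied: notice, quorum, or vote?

Notice: 8 business days given; 6 required (8 ≥ 6). Satisfied.
Quorum: 2 present, but the 1 interested trustee does not count, leaving 1. Quorum is 2. Not satisfied.
Vote: the related-party contract with a company controlled by Trustee Brennan requires a majority of the disinterested trustees present (2 − 1 = 1). A majority of 1 is 1, so 1 affirmative vote is needed; 1 voted in favor. Satisfied. (Moot — without a quorum no business can be validly transacted.)

Invalid — quorum requirement not satisfied.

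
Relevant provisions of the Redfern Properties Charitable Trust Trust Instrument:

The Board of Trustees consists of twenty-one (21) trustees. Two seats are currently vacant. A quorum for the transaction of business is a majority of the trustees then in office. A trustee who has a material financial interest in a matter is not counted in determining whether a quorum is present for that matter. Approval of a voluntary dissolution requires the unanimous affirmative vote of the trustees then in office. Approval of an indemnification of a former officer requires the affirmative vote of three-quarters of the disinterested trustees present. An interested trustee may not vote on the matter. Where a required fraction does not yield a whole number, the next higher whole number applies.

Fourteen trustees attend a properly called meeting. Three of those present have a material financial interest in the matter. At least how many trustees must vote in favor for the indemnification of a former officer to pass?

The indemnification of a former officer requires three-fourths of the disinterested trustees present (14 − 3 = 11).
3/4 of 11 = 8.25, rounded up to 9.

9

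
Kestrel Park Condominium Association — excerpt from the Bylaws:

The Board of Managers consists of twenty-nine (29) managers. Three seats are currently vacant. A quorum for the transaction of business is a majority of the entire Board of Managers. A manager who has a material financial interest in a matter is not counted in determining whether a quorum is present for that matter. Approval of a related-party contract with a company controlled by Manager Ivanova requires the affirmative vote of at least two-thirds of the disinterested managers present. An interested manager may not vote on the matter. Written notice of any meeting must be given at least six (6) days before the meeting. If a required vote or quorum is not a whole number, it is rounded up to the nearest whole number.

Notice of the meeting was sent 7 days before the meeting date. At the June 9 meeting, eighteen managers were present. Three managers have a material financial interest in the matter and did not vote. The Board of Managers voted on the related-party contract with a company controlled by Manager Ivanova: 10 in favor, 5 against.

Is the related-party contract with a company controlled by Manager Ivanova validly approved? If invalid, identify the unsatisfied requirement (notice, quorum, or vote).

Notice: 7 days given; 6 required (7 ≥ 6). Satisfied.
Quorum: 18 present, but the 3 interested managers do not count, leaving 15. Quorum is 15. Satisfied.
Vote: the related-party contract with a company controlled by Manager Ivanova requires two-thirds of the disinterested managers present (18 − 3 = 15). 2/3 of 15 = 10, so 10 affirmative votes are needed; 10 voted in favor. Satisfied.

Valid — all requirements satisfied.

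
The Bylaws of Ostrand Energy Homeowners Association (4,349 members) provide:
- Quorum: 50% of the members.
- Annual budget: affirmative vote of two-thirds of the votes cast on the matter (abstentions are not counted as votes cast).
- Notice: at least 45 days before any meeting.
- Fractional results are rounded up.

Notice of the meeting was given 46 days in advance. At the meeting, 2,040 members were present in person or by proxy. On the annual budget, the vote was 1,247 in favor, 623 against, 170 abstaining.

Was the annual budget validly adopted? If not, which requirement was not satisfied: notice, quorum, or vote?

Invalid — quorum requirement not satisfied.

Notice: 46 days given; 45 required. Satisfied.
Quorum: 50% of 4,349 = 2,174.50, rounded up to 2,175; 2,040 present. Not satisfied.
Vote: requires two-thirds of the votes cast (2,040 − 170 abstaining = 1,870); 2/3 of 1870 = 1246.67, rounded up to 1247, so 1,247 needed; 1,247 in favor. Satisfied.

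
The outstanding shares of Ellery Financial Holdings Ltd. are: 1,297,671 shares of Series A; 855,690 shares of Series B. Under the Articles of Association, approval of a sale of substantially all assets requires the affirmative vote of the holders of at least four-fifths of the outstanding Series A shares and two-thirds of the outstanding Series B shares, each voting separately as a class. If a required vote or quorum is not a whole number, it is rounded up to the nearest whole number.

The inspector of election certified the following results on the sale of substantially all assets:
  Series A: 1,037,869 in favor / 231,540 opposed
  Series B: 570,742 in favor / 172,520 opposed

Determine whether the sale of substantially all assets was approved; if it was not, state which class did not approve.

Series A: 4/5 of 1297671 = 1038136.80, rounded up to 1038137; 1,038,137 required, 1,037,869 in favor — not approved.
Series B: 2/3 of 855690 = 570460; 570,460 required, 570,742 in favor — approved.

Not approved — the Series A shares did not give the required vote.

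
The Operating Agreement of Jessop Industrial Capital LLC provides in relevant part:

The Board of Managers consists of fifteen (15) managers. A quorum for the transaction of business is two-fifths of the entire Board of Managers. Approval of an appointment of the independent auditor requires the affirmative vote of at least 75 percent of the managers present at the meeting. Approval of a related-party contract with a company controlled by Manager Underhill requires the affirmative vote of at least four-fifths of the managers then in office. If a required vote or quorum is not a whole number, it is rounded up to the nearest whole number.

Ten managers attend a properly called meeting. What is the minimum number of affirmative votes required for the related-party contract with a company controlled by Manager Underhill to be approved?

The related-party contract with a company controlled by Manager Underhill requires four-fifths of the managers then in office (15).
4/5 of 15 = 12.
(Only 10 can vote, so the related-party contract with a company controlled by Manager Underhill cannot pass at this meeting, but the required vote is still 12.)

12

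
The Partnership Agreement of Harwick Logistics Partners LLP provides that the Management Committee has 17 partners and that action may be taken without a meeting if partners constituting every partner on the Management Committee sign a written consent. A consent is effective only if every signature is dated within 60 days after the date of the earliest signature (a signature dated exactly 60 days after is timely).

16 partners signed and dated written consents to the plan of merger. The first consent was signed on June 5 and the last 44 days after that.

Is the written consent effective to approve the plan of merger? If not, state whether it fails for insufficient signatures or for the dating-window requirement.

Not effective — insufficient signatures.

Signatures required: every one of 17 — unanimous means all 17, so 17 needed; 16 signed. Insufficient.
Dating window: the latest signature is 44 days after the earliest; the limit is 60 days. Within the window.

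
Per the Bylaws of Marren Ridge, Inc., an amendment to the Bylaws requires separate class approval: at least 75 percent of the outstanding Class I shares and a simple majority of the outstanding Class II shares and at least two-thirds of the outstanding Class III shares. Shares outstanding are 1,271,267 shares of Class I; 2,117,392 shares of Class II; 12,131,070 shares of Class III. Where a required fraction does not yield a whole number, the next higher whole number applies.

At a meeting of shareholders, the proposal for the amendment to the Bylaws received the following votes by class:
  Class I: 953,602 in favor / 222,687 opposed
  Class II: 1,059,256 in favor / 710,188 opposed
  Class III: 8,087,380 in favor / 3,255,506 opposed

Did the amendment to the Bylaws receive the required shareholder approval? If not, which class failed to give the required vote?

Class I: 3/4 of 1271267 = 953450.25, rounded up to 953451; 953,451 required, 953,602 in favor — approved.
Class II: a majority of 2117392 is 1058697; 1,058,697 required, 1,059,256 in favor — approved.
Class III: 2/3 of 12131070 = 8087380; 8,087,380 required, 8,087,380 in favor — approved.

Approved — every class gave the required vote.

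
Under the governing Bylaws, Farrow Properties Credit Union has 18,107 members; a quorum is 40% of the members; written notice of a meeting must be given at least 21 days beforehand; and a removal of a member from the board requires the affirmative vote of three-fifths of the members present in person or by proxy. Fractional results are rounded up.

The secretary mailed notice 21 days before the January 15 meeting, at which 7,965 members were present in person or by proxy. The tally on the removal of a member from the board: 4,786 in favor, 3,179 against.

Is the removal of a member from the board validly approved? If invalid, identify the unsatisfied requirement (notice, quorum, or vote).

Valid — all requirements satisfied.

Notice: 21 days given; 21 required. Satisfied.
Quorum: 40% of 18,107 = 7,242.80, rounded up to 7,243; 7,965 present. Satisfied.
Vote: requires three-fifths of those present (7,965); 3/5 of 7965 = 4779, so 4,779 needed; 4,786 in favor. Satisfied.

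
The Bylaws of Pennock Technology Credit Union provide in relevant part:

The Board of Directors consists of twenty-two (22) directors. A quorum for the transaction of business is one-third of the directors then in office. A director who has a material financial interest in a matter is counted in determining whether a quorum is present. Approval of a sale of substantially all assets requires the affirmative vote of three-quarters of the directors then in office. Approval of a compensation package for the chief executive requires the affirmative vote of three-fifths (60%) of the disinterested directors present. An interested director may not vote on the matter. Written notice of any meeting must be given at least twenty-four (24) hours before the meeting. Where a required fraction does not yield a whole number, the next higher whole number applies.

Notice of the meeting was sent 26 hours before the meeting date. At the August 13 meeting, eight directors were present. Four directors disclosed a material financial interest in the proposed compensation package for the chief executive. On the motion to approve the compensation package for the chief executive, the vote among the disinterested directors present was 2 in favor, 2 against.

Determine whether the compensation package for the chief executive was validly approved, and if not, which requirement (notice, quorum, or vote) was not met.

Notice: 26 hours given; 24 required (26 ≥ 24). Satisfied.
Quorum: 8 present (interested directors count toward quorum); quorum is 8. Satisfied.
Vote: the compensation package for the chief executive requires three-fifths of the disinterested directors present (8 − 4 = 4). 3/5 of 4 = 2.40, rounded up to 3, so 3 affirmative votes are needed; 2 voted in favor. Not satisfied.

Invalid — vote requirement not satisfied.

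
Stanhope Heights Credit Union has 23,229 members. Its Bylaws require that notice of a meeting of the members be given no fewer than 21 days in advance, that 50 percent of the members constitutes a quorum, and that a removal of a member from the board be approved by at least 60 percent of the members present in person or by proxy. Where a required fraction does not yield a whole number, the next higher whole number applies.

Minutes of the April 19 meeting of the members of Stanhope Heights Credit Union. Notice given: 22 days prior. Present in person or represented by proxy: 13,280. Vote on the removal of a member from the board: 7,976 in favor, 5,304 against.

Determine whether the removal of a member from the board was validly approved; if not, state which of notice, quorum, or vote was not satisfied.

Valid — all requirements satisfied.

Notice: 22 days given; 21 required. Satisfied.
Quorum: 50% of 23,229 = 11,614.50, rounded up to 11,615; 13,280 present. Satisfied.
Vote: requires three-fifths of those present (13,280); 3/5 of 13280 = 7968, so 7,968 needed; 7,976 in favor. Satisfied.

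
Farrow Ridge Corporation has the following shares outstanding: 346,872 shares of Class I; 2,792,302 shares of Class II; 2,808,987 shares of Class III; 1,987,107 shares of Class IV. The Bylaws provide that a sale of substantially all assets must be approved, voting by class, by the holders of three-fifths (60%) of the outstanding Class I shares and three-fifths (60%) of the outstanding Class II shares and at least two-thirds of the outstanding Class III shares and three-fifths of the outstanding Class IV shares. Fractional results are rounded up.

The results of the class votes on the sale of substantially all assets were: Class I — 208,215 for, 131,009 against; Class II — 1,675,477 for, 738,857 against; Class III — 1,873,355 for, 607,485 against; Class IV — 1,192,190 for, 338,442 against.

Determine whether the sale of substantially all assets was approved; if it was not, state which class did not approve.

Class I: 3/5 of 346872 = 208123.20, rounded up to 208124; 208,124 required, 208,215 in favor — approved.
Class II: 3/5 of 2792302 = 1675381.20, rounded up to 1675382; 1,675,382 required, 1,675,477 in favor — approved.
Class III: 2/3 of 2808987 = 1872658; 1,872,658 required, 1,873,355 in favor — approved.
Class IV: 3/5 of 1987107 = 1192264.20, rounded up to 1192265; 1,192,265 required, 1,192,190 in favor — not approved.

Not approved — the Class IV shares did not give the required vote.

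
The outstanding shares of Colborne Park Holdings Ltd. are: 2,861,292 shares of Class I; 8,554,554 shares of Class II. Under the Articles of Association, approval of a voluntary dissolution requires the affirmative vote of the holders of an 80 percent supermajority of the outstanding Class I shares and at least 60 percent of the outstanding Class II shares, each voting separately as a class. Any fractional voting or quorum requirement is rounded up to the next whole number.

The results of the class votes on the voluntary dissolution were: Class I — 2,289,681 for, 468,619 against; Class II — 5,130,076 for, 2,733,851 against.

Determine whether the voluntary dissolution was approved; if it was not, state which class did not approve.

Class I: 4/5 of 2861292 = 2289033.60, rounded up to 2289034; 2,289,034 required, 2,289,681 in favor — approved.
Class II: 3/5 of 8554554 = 5132732.40, rounded up to 5132733; 5,132,733 required, 5,130,076 in favor — not approved.

Not approved — the Class II shares did not give the required vote.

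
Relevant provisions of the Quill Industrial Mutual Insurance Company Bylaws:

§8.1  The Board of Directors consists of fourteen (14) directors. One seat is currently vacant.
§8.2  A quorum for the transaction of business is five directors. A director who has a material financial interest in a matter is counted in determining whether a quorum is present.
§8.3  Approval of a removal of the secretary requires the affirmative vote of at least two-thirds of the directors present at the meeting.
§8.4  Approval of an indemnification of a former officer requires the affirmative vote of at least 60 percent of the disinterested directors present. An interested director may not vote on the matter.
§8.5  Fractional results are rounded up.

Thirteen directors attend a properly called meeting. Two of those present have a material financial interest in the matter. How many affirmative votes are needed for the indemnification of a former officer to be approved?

7

The indemnification of a former officer requires three-fifths of the disinterested directors present (13 − 2 = 11).
3/5 of 11 = 6.60, rounded up to 7.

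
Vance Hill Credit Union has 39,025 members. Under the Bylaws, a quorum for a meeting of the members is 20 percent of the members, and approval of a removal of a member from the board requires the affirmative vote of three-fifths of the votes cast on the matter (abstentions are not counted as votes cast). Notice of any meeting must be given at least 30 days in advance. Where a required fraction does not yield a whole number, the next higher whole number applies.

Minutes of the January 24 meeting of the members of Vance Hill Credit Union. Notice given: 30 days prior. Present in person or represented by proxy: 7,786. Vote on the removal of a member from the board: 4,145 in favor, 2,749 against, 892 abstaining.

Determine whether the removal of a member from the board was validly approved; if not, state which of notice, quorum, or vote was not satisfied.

Invalid — quorum requirement not satisfied.

Notice: 30 days given; 30 required. Satisfied.
Quorum: 20% of 39,025 = 7,805; 7,786 present. Not satisfied.
Vote: requires three-fifths of the votes cast (7,786 − 892 abstaining = 6,894); 3/5 of 6894 = 4136.40, rounded up to 4137, so 4,137 needed; 4,145 in favor. Satisfied.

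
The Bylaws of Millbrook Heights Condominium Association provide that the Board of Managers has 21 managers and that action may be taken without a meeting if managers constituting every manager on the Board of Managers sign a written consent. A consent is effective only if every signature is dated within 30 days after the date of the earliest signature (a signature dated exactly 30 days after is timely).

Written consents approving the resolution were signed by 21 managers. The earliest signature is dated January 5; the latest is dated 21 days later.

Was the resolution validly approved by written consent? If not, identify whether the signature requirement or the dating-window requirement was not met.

Signatures required: the unanimous vote of 21 — unanimous means all 21, so 21 needed; 21 signed. Sufficient.
Dating window: the latest signature is 21 days after the earliest; the limit is 30 days. Within the window.

Effective — both the signature and dating-window requirements are satisfied.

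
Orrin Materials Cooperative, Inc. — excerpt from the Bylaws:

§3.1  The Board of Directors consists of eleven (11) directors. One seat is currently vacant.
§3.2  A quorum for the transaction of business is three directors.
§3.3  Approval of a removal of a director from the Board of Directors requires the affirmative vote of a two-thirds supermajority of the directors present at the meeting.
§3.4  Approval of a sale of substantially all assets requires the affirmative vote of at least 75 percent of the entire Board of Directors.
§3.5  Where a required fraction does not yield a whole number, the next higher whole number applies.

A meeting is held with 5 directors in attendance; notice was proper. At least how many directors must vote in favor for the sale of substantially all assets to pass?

The sale of substantially all assets requires three-fourths of the entire Board of Directors (11).
3/4 of 11 = 8.25, rounded up to 9.
(Only 5 can vote, so the sale of substantially all assets cannot pass at this meeting, but the required vote is still 9.)

9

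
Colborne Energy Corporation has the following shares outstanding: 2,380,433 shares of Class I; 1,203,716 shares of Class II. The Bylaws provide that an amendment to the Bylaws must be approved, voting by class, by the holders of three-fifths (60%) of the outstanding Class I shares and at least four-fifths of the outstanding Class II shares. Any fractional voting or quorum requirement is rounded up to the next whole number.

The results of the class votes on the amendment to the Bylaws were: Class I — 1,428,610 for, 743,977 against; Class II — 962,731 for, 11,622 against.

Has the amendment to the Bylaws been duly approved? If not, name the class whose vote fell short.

Not approved — the Class II shares did not give the required vote.

Class I: 3/5 of 2380433 = 1428259.80, rounded up to 1428260; 1,428,260 required, 1,428,610 in favor — approved.
Class II: 4/5 of 1203716 = 962972.80, rounded up to 962973; 962,973 required, 962,731 in favor — not approved.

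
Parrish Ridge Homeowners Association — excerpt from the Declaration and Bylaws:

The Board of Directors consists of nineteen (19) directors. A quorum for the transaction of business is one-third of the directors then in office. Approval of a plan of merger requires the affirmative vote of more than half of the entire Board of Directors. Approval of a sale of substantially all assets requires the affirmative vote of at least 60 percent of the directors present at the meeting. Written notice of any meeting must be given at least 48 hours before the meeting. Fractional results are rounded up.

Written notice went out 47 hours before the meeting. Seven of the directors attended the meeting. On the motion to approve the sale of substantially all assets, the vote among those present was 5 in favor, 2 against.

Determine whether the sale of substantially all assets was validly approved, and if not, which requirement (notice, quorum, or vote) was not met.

Notice: 47 hours given; 48 required (47 < 48). Not satisfied.
Quorum: 7 present; quorum is 7. Satisfied.
Vote: the sale of substantially all assets requires three-fifths of the directors present (7). 3/5 of 7 = 4.20, rounded up to 5, so 5 affirmative votes are needed; 5 voted in favor. Satisfied.

Invalid — notice requirement not satisfied.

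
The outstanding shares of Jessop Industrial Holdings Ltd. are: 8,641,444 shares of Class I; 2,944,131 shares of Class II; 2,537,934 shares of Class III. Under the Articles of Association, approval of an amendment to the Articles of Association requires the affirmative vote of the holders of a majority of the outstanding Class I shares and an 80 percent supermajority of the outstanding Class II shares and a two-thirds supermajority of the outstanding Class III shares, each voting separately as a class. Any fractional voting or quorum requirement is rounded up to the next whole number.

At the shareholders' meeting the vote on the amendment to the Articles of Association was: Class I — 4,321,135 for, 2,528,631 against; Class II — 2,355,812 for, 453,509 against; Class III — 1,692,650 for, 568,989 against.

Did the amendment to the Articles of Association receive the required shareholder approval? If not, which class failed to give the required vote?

Approved — every class gave the required vote.

Class I: a majority of 8641444 is 4320723; 4,320,723 required, 4,321,135 in favor — approved.
Class II: 4/5 of 2944131 = 2355304.80, rounded up to 2355305; 2,355,305 required, 2,355,812 in favor — approved.
Class III: 2/3 of 2537934 = 1691956; 1,691,956 required, 1,692,650 in favor — approved.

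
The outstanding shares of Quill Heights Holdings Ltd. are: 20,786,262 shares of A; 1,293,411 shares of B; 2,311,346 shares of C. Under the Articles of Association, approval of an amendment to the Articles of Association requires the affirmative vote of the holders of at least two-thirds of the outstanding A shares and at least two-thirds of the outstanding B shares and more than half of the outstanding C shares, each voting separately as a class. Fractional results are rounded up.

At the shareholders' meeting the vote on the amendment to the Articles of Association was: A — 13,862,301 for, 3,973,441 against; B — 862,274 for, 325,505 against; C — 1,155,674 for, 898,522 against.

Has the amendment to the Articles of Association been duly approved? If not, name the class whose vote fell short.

A: 2/3 of 20786262 = 13857508; 13,857,508 required, 13,862,301 in favor — approved.
B: 2/3 of 1293411 = 862274; 862,274 required, 862,274 in favor — approved.
C: a majority of 2311346 is 1155674; 1,155,674 required, 1,155,674 in favor — approved.

Approved — every class gave the required vote.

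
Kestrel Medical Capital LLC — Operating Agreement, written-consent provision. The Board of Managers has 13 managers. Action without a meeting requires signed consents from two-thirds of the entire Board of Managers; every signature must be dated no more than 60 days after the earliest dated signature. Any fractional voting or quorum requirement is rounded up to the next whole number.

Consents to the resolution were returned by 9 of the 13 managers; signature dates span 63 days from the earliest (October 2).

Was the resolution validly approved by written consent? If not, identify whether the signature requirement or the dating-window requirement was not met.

Not effective — dating-window requirement not satisfied.

Signatures required: two-thirds of 13 — 2/3 of 13 = 8.67, rounded up to 9, so 9 needed; 9 signed. Sufficient.
Dating window: the latest signature is 63 days after the earliest; the limit is 60 days. Outside the window.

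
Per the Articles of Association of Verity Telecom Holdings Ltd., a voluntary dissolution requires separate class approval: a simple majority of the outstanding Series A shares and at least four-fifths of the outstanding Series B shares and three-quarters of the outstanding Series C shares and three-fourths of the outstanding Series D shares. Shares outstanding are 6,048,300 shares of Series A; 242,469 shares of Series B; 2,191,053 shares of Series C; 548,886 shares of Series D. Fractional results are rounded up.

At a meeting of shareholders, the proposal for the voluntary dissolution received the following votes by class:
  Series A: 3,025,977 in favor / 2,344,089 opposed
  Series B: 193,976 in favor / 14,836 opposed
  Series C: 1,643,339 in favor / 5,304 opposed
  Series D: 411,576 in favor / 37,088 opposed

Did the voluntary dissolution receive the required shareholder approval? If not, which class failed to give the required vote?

Not approved — the Series D shares did not give the required vote.

Series A: a majority of 6048300 is 3024151; 3,024,151 required, 3,025,977 in favor — approved.
Series B: 4/5 of 242469 = 193975.20, rounded up to 193976; 193,976 required, 193,976 in favor — approved.
Series C: 3/4 of 2191053 = 1643289.75, rounded up to 1643290; 1,643,290 required, 1,643,339 in favor — approved.
Series D: 3/4 of 548886 = 411664.50, rounded up to 411665; 411,665 required, 411,576 in favor — not approved.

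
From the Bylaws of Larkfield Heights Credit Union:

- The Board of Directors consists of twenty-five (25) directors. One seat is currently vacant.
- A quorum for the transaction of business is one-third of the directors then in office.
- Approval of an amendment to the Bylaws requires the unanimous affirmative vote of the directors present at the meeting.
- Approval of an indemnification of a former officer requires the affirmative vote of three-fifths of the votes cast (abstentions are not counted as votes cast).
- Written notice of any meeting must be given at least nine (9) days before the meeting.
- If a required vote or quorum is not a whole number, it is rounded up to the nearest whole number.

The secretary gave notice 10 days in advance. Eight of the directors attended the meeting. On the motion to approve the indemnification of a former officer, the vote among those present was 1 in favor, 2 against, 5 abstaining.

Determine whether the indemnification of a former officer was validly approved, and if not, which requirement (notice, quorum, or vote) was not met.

Invalid — vote requirement not satisfied.

Notice: 10 days given; 9 required (10 ≥ 9). Satisfied.
Quorum: 8 present; quorum is 8. Satisfied.
Vote: the indemnification of a former officer requires three-fifths of the votes cast (8 present − 5 abstaining = 3). 3/5 of 3 = 1.80, rounded up to 2, so 2 affirmative votes are needed; 1 voted in favor. Not satisfied.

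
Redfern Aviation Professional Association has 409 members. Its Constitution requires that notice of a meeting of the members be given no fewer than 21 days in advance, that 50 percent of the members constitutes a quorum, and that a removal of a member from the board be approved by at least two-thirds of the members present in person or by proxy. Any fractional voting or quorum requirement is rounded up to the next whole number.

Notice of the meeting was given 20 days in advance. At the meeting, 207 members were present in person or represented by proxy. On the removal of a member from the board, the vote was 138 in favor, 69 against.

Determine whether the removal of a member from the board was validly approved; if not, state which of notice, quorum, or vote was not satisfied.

Invalid — notice requirement not satisfied.

Notice: 20 days given; 21 required. Not satisfied.
Quorum: 50% of 409 = 204.50, rounded up to 205; 207 present. Satisfied.
Vote: requires two-thirds of those present (207); 2/3 of 207 = 138, so 138 needed; 138 in favor. Satisfied.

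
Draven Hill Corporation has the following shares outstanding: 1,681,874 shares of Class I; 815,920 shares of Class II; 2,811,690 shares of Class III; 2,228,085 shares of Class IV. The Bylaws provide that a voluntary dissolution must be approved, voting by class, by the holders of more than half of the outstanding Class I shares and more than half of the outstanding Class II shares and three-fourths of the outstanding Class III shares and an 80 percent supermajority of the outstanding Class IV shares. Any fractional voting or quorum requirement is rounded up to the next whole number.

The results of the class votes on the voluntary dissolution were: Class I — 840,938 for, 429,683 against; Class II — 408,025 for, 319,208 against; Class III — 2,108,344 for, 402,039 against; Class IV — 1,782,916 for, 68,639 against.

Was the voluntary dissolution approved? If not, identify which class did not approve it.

Not approved — the Class III shares did not give the required vote.

Class I: a majority of 1681874 is 840938; 840,938 required, 840,938 in favor — approved.
Class II: a majority of 815920 is 407961; 407,961 required, 408,025 in favor — approved.
Class III: 3/4 of 2811690 = 2108767.50, rounded up to 2108768; 2,108,768 required, 2,108,344 in favor — not approved.
Class IV: 4/5 of 2228085 = 1782468; 1,782,468 required, 1,782,916 in favor — approved.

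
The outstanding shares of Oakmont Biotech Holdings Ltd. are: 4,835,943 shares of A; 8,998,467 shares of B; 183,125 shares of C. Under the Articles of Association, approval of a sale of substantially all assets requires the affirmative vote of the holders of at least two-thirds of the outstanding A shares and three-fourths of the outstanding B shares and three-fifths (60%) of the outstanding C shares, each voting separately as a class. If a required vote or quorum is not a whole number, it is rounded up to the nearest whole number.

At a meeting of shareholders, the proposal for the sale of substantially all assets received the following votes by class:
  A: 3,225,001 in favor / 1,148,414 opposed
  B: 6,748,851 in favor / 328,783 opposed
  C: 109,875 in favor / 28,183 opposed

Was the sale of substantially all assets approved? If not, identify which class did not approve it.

Approved — every class gave the required vote.

A: 2/3 of 4835943 = 3223962; 3,223,962 required, 3,225,001 in favor — approved.
B: 3/4 of 8998467 = 6748850.25, rounded up to 6748851; 6,748,851 required, 6,748,851 in favor — approved.
C: 3/5 of 183125 = 109875; 109,875 required, 109,875 in favor — approved.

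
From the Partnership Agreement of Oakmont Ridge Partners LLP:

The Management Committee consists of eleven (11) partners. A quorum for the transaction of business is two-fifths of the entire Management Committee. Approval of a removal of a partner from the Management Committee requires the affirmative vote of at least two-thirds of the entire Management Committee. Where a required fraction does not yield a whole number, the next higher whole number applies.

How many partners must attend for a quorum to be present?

2/5 of 11 = 4.40, rounded up to 5.

5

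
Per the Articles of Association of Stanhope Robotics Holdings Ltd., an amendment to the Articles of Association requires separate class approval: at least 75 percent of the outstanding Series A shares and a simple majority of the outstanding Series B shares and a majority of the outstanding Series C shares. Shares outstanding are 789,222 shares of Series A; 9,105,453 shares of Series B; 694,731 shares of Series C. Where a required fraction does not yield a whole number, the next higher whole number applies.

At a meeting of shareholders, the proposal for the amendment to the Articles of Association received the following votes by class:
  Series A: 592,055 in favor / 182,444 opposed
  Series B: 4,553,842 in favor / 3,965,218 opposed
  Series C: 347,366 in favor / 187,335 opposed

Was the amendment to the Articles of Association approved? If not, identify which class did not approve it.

Approved — every class gave the required vote.

Series A: 3/4 of 789222 = 591916.50, rounded up to 591917; 591,917 required, 592,055 in favor — approved.
Series B: a majority of 9105453 is 4552727; 4,552,727 required, 4,553,842 in favor — approved.
Series C: a majority of 694731 is 347366; 347,366 required, 347,366 in favor — approved.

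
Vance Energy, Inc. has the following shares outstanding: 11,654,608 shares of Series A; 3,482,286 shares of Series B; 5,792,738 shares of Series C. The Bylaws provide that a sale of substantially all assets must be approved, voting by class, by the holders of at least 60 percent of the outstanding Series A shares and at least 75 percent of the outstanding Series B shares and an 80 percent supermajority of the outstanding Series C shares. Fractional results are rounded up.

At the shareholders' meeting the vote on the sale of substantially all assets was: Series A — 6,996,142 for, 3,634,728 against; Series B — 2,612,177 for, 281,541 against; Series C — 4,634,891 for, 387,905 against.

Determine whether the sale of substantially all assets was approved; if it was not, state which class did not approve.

Approved — every class gave the required vote.

Series A: 3/5 of 11654608 = 6992764.80, rounded up to 6992765; 6,992,765 required, 6,996,142 in favor — approved.
Series B: 3/4 of 3482286 = 2611714.50, rounded up to 2611715; 2,611,715 required, 2,612,177 in favor — approved.
Series C: 4/5 of 5792738 = 4634190.40, rounded up to 4634191; 4,634,191 required, 4,634,891 in favor — approved.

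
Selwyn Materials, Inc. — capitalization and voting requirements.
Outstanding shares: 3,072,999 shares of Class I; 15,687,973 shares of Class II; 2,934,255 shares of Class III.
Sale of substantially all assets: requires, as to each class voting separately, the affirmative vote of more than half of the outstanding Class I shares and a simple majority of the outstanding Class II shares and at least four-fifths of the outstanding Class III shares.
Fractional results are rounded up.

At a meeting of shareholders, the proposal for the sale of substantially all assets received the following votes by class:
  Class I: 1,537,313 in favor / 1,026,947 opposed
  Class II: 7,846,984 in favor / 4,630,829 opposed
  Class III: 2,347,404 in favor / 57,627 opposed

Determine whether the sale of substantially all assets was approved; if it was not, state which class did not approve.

Approved — every class gave the required vote.

Class I: a majority of 3072999 is 1536500; 1,536,500 required, 1,537,313 in favor — approved.
Class II: a majority of 15687973 is 7843987; 7,843,987 required, 7,846,984 in favor — approved.
Class III: 4/5 of 2934255 = 2347404; 2,347,404 required, 2,347,404 in favor — approved.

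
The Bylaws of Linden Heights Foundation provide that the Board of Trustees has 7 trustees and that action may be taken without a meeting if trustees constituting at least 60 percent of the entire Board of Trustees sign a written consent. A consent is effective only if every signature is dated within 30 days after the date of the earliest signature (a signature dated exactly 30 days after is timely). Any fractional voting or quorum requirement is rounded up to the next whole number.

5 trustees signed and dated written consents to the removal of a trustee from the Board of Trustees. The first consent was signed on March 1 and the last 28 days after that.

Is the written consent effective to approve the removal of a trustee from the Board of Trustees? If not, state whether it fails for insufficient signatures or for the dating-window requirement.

Effective — both the signature and dating-window requirements are satisfied.

Signatures required: at least 60 percent of 7 — 3/5 of 7 = 4.20, rounded up to 5, so 5 needed; 5 signed. Sufficient.
Dating window: the latest signature is 28 days after the earliest; the limit is 30 days. Within the window.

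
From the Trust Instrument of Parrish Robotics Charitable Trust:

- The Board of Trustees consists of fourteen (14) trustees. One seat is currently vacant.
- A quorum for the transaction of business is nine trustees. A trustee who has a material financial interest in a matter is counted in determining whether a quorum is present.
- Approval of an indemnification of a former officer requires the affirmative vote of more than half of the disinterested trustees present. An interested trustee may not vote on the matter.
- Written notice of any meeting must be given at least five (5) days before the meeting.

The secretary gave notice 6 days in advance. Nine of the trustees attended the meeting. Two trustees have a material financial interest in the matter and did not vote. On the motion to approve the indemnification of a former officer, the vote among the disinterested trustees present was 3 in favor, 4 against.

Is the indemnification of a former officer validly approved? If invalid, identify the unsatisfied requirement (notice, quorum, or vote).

Notice: 6 days given; 5 required (6 ≥ 5). Satisfied.
Quorum: 9 present (interested trustees count toward quorum); quorum is 9. Satisfied.
Vote: the indemnification of a former officer requires a majority of the disinterested trustees present (9 − 2 = 7). A majority of 7 is 4, so 4 affirmative votes are needed; 3 voted in favor. Not satisfied.

Invalid — vote requirement not satisfied.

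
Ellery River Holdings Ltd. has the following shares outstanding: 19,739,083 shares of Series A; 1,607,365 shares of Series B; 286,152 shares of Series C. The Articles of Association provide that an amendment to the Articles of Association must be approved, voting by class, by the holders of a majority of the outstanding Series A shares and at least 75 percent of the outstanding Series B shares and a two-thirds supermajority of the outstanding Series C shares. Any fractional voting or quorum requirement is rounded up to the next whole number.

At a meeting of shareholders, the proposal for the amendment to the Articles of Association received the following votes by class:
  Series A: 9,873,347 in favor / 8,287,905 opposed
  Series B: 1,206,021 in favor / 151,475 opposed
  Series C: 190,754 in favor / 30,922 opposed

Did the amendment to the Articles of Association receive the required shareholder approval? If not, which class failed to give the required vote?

Not approved — the Series C shares did not give the required vote.

Series A: a majority of 19739083 is 9869542; 9,869,542 required, 9,873,347 in favor — approved.
Series B: 3/4 of 1607365 = 1205523.75, rounded up to 1205524; 1,205,524 required, 1,206,021 in favor — approved.
Series C: 2/3 of 286152 = 190768; 190,768 required, 190,754 in favor — not approved.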